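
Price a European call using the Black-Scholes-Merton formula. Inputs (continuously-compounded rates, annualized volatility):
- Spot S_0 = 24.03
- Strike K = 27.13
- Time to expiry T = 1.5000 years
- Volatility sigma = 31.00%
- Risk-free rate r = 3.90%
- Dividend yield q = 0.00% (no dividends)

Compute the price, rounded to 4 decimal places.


Answer: Price = 3.0065

Derivation:
d1 = (ln(S/K) + (r - q + 0.5*sigma^2) * T) / (sigma * sqrt(T)) = 0.02433140
d2 = d1 - sigma * sqrt(T) = -0.35533951
exp(-rT) = 0.94317824; exp(-qT) = 1.00000000
C = S_0 * exp(-qT) * N(d1) - K * exp(-rT) * N(d2)
N(d1) = 0.50970586; N(d2) = 0.36116763
C = 24.0300 * 1.00000000 * 0.50970586 - 27.1300 * 0.94317824 * 0.36116763 = 3.0065


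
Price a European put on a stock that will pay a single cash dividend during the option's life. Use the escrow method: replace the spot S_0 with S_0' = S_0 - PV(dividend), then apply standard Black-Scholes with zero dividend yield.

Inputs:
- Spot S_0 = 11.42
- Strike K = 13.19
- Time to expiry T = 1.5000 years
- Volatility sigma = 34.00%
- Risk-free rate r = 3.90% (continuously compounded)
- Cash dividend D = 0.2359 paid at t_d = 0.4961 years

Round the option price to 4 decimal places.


Answer: Price = 2.6364

Derivation:
PV(D) = D * exp(-r * t_d) = 0.2359 * 0.98083807 = 0.23137970
S_0' = S_0 - PV(D) = 11.4200 - 0.23137970 = 11.18862030
d1 = (ln(S_0'/K) + (r + sigma^2/2)*T) / (sigma*sqrt(T)) = -0.04649648
d2 = d1 - sigma*sqrt(T) = -0.46290973
exp(-rT) = 0.94317824
N(-d1) = 0.51854273; N(-d2) = 0.67828546
P = K * exp(-rT) * N(-d2) - S_0' * N(-d1) = 13.1900 * 0.94317824 * 0.67828546 - 11.18862030 * 0.51854273 = 2.6364


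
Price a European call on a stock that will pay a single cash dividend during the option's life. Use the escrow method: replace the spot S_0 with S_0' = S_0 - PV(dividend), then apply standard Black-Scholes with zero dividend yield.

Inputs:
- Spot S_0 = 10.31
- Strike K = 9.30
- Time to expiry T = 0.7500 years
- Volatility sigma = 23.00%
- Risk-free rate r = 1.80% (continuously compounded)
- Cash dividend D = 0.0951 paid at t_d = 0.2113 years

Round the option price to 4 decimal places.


Answer: Price = 1.3978

Derivation:
PV(D) = D * exp(-r * t_d) = 0.0951 * 0.99620382 = 0.09473898
S_0' = S_0 - PV(D) = 10.3100 - 0.09473898 = 10.21526102
d1 = (ln(S_0'/K) + (r + sigma^2/2)*T) / (sigma*sqrt(T)) = 0.63862912
d2 = d1 - sigma*sqrt(T) = 0.43944328
exp(-rT) = 0.98659072
N(d1) = 0.73846788; N(d2) = 0.66982981
C = S_0' * N(d1) - K * exp(-rT) * N(d2) = 10.21526102 * 0.73846788 - 9.3000 * 0.98659072 * 0.66982981 = 1.3978


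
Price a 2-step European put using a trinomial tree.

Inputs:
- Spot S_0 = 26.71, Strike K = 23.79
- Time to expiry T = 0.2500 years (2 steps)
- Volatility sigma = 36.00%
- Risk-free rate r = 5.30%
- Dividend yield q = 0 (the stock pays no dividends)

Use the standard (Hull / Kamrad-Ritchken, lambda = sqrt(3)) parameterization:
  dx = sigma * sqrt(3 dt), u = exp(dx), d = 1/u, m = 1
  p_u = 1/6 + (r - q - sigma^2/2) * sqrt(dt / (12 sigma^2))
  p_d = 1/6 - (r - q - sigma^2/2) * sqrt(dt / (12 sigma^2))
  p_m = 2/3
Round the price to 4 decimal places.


Answer: Price = V(0,0) = 0.7173

Derivation:
dt = T/N = 0.125000; dx = sigma*sqrt(3*dt) = 0.220454
u = exp(dx) = 1.246643; d = 1/u = 0.802154
p_u = 0.163321, p_m = 0.666667, p_d = 0.170012
Discount per step: exp(-r*dt) = 0.993397
Stock lattice S(k, j) with j the centered position index:
  k=0: S(0,+0) = 26.7100
  k=1: S(1,-1) = 21.4255; S(1,+0) = 26.7100; S(1,+1) = 33.2978
  k=2: S(2,-2) = 17.1866; S(2,-1) = 21.4255; S(2,+0) = 26.7100; S(2,+1) = 33.2978; S(2,+2) = 41.5105
Terminal payoffs V(N, j) = max(K - S_T, 0):
  V(2,-2) = 6.603402; V(2,-1) = 2.364454; V(2,+0) = 0.000000; V(2,+1) = 0.000000; V(2,+2) = 0.000000
Backward induction: V(k, j) = exp(-r*dt) * [p_u * V(k+1, j+1) + p_m * V(k+1, j) + p_d * V(k+1, j-1)]
  V(1,-1) = exp(-r*dt) * [p_u*0.000000 + p_m*2.364454 + p_d*6.603402] = 2.681139
  V(1,+0) = exp(-r*dt) * [p_u*0.000000 + p_m*0.000000 + p_d*2.364454] = 0.399331
  V(1,+1) = exp(-r*dt) * [p_u*0.000000 + p_m*0.000000 + p_d*0.000000] = 0.000000
  V(0,+0) = exp(-r*dt) * [p_u*0.000000 + p_m*0.399331 + p_d*2.681139] = 0.717279


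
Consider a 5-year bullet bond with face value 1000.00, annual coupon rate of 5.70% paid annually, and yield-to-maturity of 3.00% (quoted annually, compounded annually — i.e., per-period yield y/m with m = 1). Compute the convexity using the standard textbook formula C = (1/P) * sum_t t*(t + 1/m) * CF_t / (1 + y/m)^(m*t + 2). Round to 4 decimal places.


Coupon per period c = face * coupon_rate / m = 57.000000
Periods per year m = 1; per-period yield y/m = 0.030000
Number of cashflows N = 5
Cashflows (t years, CF_t, discount factor 1/(1+y/m)^(m*t), PV):
  t = 1.0000: CF_t = 57.000000, DF = 0.970874, PV = 55.339806
  t = 2.0000: CF_t = 57.000000, DF = 0.942596, PV = 53.727967
  t = 3.0000: CF_t = 57.000000, DF = 0.915142, PV = 52.163075
  t = 4.0000: CF_t = 57.000000, DF = 0.888487, PV = 50.643762
  t = 5.0000: CF_t = 1057.000000, DF = 0.862609, PV = 911.777485
Price P = sum_t PV_t = 1123.652094
Convexity numerator sum_t t*(t + 1/m) * CF_t / (1+y/m)^(m*t + 2):
  t = 1.0000: term = 104.326149
  t = 2.0000: term = 303.862570
  t = 3.0000: term = 590.024409
  t = 4.0000: term = 954.732053
  t = 5.0000: term = 25783.131825
Convexity = (1/P) * sum = 27736.077005 / 1123.652094 = 24.683865

Answer: Convexity = 24.6839


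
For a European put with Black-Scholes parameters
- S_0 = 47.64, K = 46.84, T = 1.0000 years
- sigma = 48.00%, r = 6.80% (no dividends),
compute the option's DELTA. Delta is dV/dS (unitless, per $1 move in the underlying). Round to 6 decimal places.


Answer: Delta = -0.338358

Derivation:
d1 = 0.4169483453; d2 = -0.0630516547
phi(d1) = 0.3657294251; exp(-qT) = 1.0000000000; exp(-rT) = 0.9342604736
N(-d1) = 0.3383580953
Delta = -exp(-qT) * N(-d1) = -1.0000000000 * 0.3383580953 = -0.338358


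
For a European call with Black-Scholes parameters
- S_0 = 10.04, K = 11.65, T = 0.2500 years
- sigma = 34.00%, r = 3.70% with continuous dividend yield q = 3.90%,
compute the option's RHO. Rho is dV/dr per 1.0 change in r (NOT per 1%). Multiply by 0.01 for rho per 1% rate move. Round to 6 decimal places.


d1 = -0.7928180338; d2 = -0.9628180338
phi(d1) = 0.2913532733; exp(-qT) = 0.9902973771; exp(-rT) = 0.9907926496
N(d2) = 0.1678194245
Rho = K*T*exp(-rT)*N(d2) = 11.6500 * 0.2500 * 0.9907926496 * 0.1678194245 = 0.484274

Answer: Rho = 0.484274


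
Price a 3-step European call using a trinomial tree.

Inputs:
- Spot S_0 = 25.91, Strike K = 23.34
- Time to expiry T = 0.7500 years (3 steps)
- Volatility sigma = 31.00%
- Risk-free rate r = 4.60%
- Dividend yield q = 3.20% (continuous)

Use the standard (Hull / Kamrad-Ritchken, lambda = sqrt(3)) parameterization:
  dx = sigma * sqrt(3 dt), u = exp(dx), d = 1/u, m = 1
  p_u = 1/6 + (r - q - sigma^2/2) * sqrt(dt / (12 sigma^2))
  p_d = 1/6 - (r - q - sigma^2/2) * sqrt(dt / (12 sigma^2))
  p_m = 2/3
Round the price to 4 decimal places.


dt = T/N = 0.250000; dx = sigma*sqrt(3*dt) = 0.268468
u = exp(dx) = 1.307959; d = 1/u = 0.764550
p_u = 0.150813, p_m = 0.666667, p_d = 0.182521
Discount per step: exp(-r*dt) = 0.988566
Stock lattice S(k, j) with j the centered position index:
  k=0: S(0,+0) = 25.9100
  k=1: S(1,-1) = 19.8095; S(1,+0) = 25.9100; S(1,+1) = 33.8892
  k=2: S(2,-2) = 15.1453; S(2,-1) = 19.8095; S(2,+0) = 25.9100; S(2,+1) = 33.8892; S(2,+2) = 44.3257
  k=3: S(3,-3) = 11.5794; S(3,-2) = 15.1453; S(3,-1) = 19.8095; S(3,+0) = 25.9100; S(3,+1) = 33.8892; S(3,+2) = 44.3257; S(3,+3) = 57.9762
Terminal payoffs V(N, j) = max(S_T - K, 0):
  V(3,-3) = 0.000000; V(3,-2) = 0.000000; V(3,-1) = 0.000000; V(3,+0) = 2.570000; V(3,+1) = 10.549217; V(3,+2) = 20.985704; V(3,+3) = 34.636202
Backward induction: V(k, j) = exp(-r*dt) * [p_u * V(k+1, j+1) + p_m * V(k+1, j) + p_d * V(k+1, j-1)]
  V(2,-2) = exp(-r*dt) * [p_u*0.000000 + p_m*0.000000 + p_d*0.000000] = 0.000000
  V(2,-1) = exp(-r*dt) * [p_u*2.570000 + p_m*0.000000 + p_d*0.000000] = 0.383157
  V(2,+0) = exp(-r*dt) * [p_u*10.549217 + p_m*2.570000 + p_d*0.000000] = 3.266509
  V(2,+1) = exp(-r*dt) * [p_u*20.985704 + p_m*10.549217 + p_d*2.570000] = 10.544836
  V(2,+2) = exp(-r*dt) * [p_u*34.636202 + p_m*20.985704 + p_d*10.549217] = 20.897790
  V(1,-1) = exp(-r*dt) * [p_u*3.266509 + p_m*0.383157 + p_d*0.000000] = 0.739516
  V(1,+0) = exp(-r*dt) * [p_u*10.544836 + p_m*3.266509 + p_d*0.383157] = 3.794020
  V(1,+1) = exp(-r*dt) * [p_u*20.897790 + p_m*10.544836 + p_d*3.266509] = 10.654516
  V(0,+0) = exp(-r*dt) * [p_u*10.654516 + p_m*3.794020 + p_d*0.739516] = 4.222324

Answer: Price = V(0,0) = 4.2223


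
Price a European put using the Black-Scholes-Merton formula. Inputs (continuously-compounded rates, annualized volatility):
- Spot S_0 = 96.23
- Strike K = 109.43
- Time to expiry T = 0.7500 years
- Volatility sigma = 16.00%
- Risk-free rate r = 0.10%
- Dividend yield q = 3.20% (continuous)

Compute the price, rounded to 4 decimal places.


Answer: Price = 16.3708

Derivation:
d1 = (ln(S/K) + (r - q + 0.5*sigma^2) * T) / (sigma * sqrt(T)) = -1.02619620
d2 = d1 - sigma * sqrt(T) = -1.16476026
exp(-rT) = 0.99925028; exp(-qT) = 0.97628571
P = K * exp(-rT) * N(-d2) - S_0 * exp(-qT) * N(-d1)
N(-d1) = 0.84760044; N(-d2) = 0.87794198
P = 109.4300 * 0.99925028 * 0.87794198 - 96.2300 * 0.97628571 * 0.84760044 = 16.3708


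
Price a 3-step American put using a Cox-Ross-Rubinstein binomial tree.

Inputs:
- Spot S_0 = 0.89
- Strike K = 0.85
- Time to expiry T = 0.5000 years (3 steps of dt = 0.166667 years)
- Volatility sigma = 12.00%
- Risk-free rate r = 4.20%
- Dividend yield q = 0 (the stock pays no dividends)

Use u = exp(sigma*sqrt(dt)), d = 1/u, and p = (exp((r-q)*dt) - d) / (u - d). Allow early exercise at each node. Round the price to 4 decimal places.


dt = T/N = 0.166667
u = exp(sigma*sqrt(dt)) = 1.050210; d = 1/u = 0.952191
p = (exp((r-q)*dt) - d) / (u - d) = 0.559420
Discount per step: exp(-r*dt) = 0.993024
Stock lattice S(k, i) with i counting down-moves:
  k=0: S(0,0) = 0.8900
  k=1: S(1,0) = 0.9347; S(1,1) = 0.8474
  k=2: S(2,0) = 0.9816; S(2,1) = 0.8900; S(2,2) = 0.8069
  k=3: S(3,0) = 1.0309; S(3,1) = 0.9347; S(3,2) = 0.8474; S(3,3) = 0.7684
Terminal payoffs V(N, i) = max(K - S_T, 0):
  V(3,0) = 0.000000; V(3,1) = 0.000000; V(3,2) = 0.002550; V(3,3) = 0.081645
Backward induction: V(k, i) = exp(-r*dt) * [p * V(k+1, i) + (1-p) * V(k+1, i+1)]; then take max(V_cont, immediate exercise) for American.
  V(2,0) = exp(-r*dt) * [p*0.000000 + (1-p)*0.000000] = 0.000000; exercise = 0.000000; V(2,0) = max -> 0.000000
  V(2,1) = exp(-r*dt) * [p*0.000000 + (1-p)*0.002550] = 0.001116; exercise = 0.000000; V(2,1) = max -> 0.001116
  V(2,2) = exp(-r*dt) * [p*0.002550 + (1-p)*0.081645] = 0.037137; exercise = 0.043066; V(2,2) = max -> 0.043066
  V(1,0) = exp(-r*dt) * [p*0.000000 + (1-p)*0.001116] = 0.000488; exercise = 0.000000; V(1,0) = max -> 0.000488
  V(1,1) = exp(-r*dt) * [p*0.001116 + (1-p)*0.043066] = 0.019461; exercise = 0.002550; V(1,1) = max -> 0.019461
  V(0,0) = exp(-r*dt) * [p*0.000488 + (1-p)*0.019461] = 0.008786; exercise = 0.000000; V(0,0) = max -> 0.008786

Answer: Price = V(0,0) = 0.0088


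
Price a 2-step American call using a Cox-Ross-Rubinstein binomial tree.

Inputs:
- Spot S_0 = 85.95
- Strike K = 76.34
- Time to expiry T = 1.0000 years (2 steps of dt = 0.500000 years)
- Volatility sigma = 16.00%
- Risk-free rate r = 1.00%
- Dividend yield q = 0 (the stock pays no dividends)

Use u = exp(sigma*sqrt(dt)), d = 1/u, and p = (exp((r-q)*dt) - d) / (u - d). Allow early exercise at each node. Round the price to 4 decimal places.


Answer: Price = V(0,0) = 12.3467

Derivation:
dt = T/N = 0.500000
u = exp(sigma*sqrt(dt)) = 1.119785; d = 1/u = 0.893028
p = (exp((r-q)*dt) - d) / (u - d) = 0.493851
Discount per step: exp(-r*dt) = 0.995012
Stock lattice S(k, i) with i counting down-moves:
  k=0: S(0,0) = 85.9500
  k=1: S(1,0) = 96.2456; S(1,1) = 76.7558
  k=2: S(2,0) = 107.7744; S(2,1) = 85.9500; S(2,2) = 68.5451
Terminal payoffs V(N, i) = max(S_T - K, 0):
  V(2,0) = 31.434373; V(2,1) = 9.610000; V(2,2) = 0.000000
Backward induction: V(k, i) = exp(-r*dt) * [p * V(k+1, i) + (1-p) * V(k+1, i+1)]; then take max(V_cont, immediate exercise) for American.
  V(1,0) = exp(-r*dt) * [p*31.434373 + (1-p)*9.610000] = 20.286305; exercise = 19.905558; V(1,0) = max -> 20.286305
  V(1,1) = exp(-r*dt) * [p*9.610000 + (1-p)*0.000000] = 4.722239; exercise = 0.415776; V(1,1) = max -> 4.722239
  V(0,0) = exp(-r*dt) * [p*20.286305 + (1-p)*4.722239] = 12.346682; exercise = 9.610000; V(0,0) = max -> 12.346682


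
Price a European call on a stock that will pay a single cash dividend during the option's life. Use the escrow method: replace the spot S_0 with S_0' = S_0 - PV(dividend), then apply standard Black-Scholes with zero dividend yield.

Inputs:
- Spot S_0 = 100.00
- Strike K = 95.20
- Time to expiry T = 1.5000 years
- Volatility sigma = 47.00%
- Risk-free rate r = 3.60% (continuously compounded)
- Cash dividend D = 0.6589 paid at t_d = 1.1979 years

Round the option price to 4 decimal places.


Answer: Price = 26.3506

Derivation:
PV(D) = D * exp(-r * t_d) = 0.6589 * 0.95779223 = 0.63108930
S_0' = S_0 - PV(D) = 100.0000 - 0.63108930 = 99.36891070
d1 = (ln(S_0'/K) + (r + sigma^2/2)*T) / (sigma*sqrt(T)) = 0.45608171
d2 = d1 - sigma*sqrt(T) = -0.11954838
exp(-rT) = 0.94743211
N(d1) = 0.67583439; N(d2) = 0.45242046
C = S_0' * N(d1) - K * exp(-rT) * N(d2) = 99.36891070 * 0.67583439 - 95.2000 * 0.94743211 * 0.45242046 = 26.3506


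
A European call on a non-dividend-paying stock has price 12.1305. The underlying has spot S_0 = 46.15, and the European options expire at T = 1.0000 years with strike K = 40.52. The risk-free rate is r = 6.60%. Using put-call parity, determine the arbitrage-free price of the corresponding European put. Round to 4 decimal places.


Put-call parity: C - P = S_0 * exp(-qT) - K * exp(-rT).
S_0 * exp(-qT) = 46.1500 * 1.00000000 = 46.15000000
K * exp(-rT) = 40.5200 * 0.93613086 = 37.93202262
P = C - S*exp(-qT) + K*exp(-rT)
P = 12.1305 - 46.15000000 + 37.93202262 = 3.9125

Answer: Put price = 3.9125


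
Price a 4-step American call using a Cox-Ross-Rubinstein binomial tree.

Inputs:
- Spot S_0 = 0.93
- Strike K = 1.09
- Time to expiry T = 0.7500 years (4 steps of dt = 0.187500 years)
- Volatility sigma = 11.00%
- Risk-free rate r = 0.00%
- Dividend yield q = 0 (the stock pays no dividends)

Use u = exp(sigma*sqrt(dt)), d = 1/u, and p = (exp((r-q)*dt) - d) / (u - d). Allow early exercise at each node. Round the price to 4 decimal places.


Answer: Price = V(0,0) = 0.0020

Derivation:
dt = T/N = 0.187500
u = exp(sigma*sqrt(dt)) = 1.048784; d = 1/u = 0.953485
p = (exp((r-q)*dt) - d) / (u - d) = 0.488094
Discount per step: exp(-r*dt) = 1.000000
Stock lattice S(k, i) with i counting down-moves:
  k=0: S(0,0) = 0.9300
  k=1: S(1,0) = 0.9754; S(1,1) = 0.8867
  k=2: S(2,0) = 1.0230; S(2,1) = 0.9300; S(2,2) = 0.8455
  k=3: S(3,0) = 1.0729; S(3,1) = 0.9754; S(3,2) = 0.8867; S(3,3) = 0.8062
  k=4: S(4,0) = 1.1252; S(4,1) = 1.0230; S(4,2) = 0.9300; S(4,3) = 0.8455; S(4,4) = 0.7687
Terminal payoffs V(N, i) = max(S_T - K, 0):
  V(4,0) = 0.035193; V(4,1) = 0.000000; V(4,2) = 0.000000; V(4,3) = 0.000000; V(4,4) = 0.000000
Backward induction: V(k, i) = exp(-r*dt) * [p * V(k+1, i) + (1-p) * V(k+1, i+1)]; then take max(V_cont, immediate exercise) for American.
  V(3,0) = exp(-r*dt) * [p*0.035193 + (1-p)*0.000000] = 0.017178; exercise = 0.000000; V(3,0) = max -> 0.017178
  V(3,1) = exp(-r*dt) * [p*0.000000 + (1-p)*0.000000] = 0.000000; exercise = 0.000000; V(3,1) = max -> 0.000000
  V(3,2) = exp(-r*dt) * [p*0.000000 + (1-p)*0.000000] = 0.000000; exercise = 0.000000; V(3,2) = max -> 0.000000
  V(3,3) = exp(-r*dt) * [p*0.000000 + (1-p)*0.000000] = 0.000000; exercise = 0.000000; V(3,3) = max -> 0.000000
  V(2,0) = exp(-r*dt) * [p*0.017178 + (1-p)*0.000000] = 0.008384; exercise = 0.000000; V(2,0) = max -> 0.008384
  V(2,1) = exp(-r*dt) * [p*0.000000 + (1-p)*0.000000] = 0.000000; exercise = 0.000000; V(2,1) = max -> 0.000000
  V(2,2) = exp(-r*dt) * [p*0.000000 + (1-p)*0.000000] = 0.000000; exercise = 0.000000; V(2,2) = max -> 0.000000
  V(1,0) = exp(-r*dt) * [p*0.008384 + (1-p)*0.000000] = 0.004092; exercise = 0.000000; V(1,0) = max -> 0.004092
  V(1,1) = exp(-r*dt) * [p*0.000000 + (1-p)*0.000000] = 0.000000; exercise = 0.000000; V(1,1) = max -> 0.000000
  V(0,0) = exp(-r*dt) * [p*0.004092 + (1-p)*0.000000] = 0.001997; exercise = 0.000000; V(0,0) = max -> 0.001997


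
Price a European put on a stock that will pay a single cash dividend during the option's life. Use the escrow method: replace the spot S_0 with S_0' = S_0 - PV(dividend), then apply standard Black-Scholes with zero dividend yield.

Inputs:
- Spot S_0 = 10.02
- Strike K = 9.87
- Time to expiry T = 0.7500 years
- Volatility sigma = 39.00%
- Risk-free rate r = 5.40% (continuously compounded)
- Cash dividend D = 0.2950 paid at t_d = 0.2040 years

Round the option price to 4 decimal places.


Answer: Price = 1.1666

Derivation:
PV(D) = D * exp(-r * t_d) = 0.2950 * 0.98904445 = 0.29176811
S_0' = S_0 - PV(D) = 10.0200 - 0.29176811 = 9.72823189
d1 = (ln(S_0'/K) + (r + sigma^2/2)*T) / (sigma*sqrt(T)) = 0.24595065
d2 = d1 - sigma*sqrt(T) = -0.09179926
exp(-rT) = 0.96030916
N(-d1) = 0.40286022; N(-d2) = 0.53657123
P = K * exp(-rT) * N(-d2) - S_0' * N(-d1) = 9.8700 * 0.96030916 * 0.53657123 - 9.72823189 * 0.40286022 = 1.1666


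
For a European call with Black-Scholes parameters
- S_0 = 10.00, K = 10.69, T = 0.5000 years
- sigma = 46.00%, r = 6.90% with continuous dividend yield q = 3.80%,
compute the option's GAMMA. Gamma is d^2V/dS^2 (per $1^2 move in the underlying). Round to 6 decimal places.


d1 = 0.0051537876; d2 = -0.3201153317
phi(d1) = 0.3989369822; exp(-qT) = 0.9811793622; exp(-rT) = 0.9660883397
Gamma = exp(-qT) * phi(d1) / (S * sigma * sqrt(T)) = 0.9811793622 * 0.3989369822 / (10.0000 * 0.4600 * 0.7071067812) = 0.120340

Answer: Gamma = 0.120340


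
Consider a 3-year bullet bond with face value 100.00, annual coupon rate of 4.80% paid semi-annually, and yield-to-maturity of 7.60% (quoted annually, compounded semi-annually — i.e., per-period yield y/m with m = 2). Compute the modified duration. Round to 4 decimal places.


Coupon per period c = face * coupon_rate / m = 2.400000
Periods per year m = 2; per-period yield y/m = 0.038000
Number of cashflows N = 6
Cashflows (t years, CF_t, discount factor 1/(1+y/m)^(m*t), PV):
  t = 0.5000: CF_t = 2.400000, DF = 0.963391, PV = 2.312139
  t = 1.0000: CF_t = 2.400000, DF = 0.928122, PV = 2.227494
  t = 1.5000: CF_t = 2.400000, DF = 0.894145, PV = 2.145948
  t = 2.0000: CF_t = 2.400000, DF = 0.861411, PV = 2.067387
  t = 2.5000: CF_t = 2.400000, DF = 0.829876, PV = 1.991703
  t = 3.0000: CF_t = 102.400000, DF = 0.799495, PV = 81.868312
Price P = sum_t PV_t = 92.612982
First compute Macaulay numerator sum_t t * PV_t:
  t * PV_t at t = 0.5000: 1.156069
  t * PV_t at t = 1.0000: 2.227494
  t * PV_t at t = 1.5000: 3.218922
  t * PV_t at t = 2.0000: 4.134774
  t * PV_t at t = 2.5000: 4.979256
  t * PV_t at t = 3.0000: 245.604936
Macaulay duration D = 261.321452 / 92.612982 = 2.821650
Modified duration = D / (1 + y/m) = 2.821650 / (1 + 0.038000) = 2.718353

Answer: Modified duration = 2.7184


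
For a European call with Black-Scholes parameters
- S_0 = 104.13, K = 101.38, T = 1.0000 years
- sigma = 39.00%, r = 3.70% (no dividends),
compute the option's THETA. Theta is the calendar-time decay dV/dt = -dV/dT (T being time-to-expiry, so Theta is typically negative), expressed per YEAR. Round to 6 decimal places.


Answer: Theta = -9.358465

Derivation:
d1 = 0.3584981679; d2 = -0.0315018321
phi(d1) = 0.3741123965; exp(-qT) = 1.0000000000; exp(-rT) = 0.9636761353
Theta = -S*exp(-qT)*phi(d1)*sigma/(2*sqrt(T)) - r*K*exp(-rT)*N(d2) + q*S*exp(-qT)*N(d1)
N(d1) = 0.6400147307; N(d2) = 0.4874346656; sqrt(T) = 1.0000000000
Term 1 = -104.1300 * 1.0000000000 * 0.3741123965 * 0.3900 / (2 * 1.0000000000) = -7.5964831503
Term 2 = -0.0370 * 101.3800 * 0.9636761353 * 0.4874346656 = -1.7619822432
Term 3 = 0 (no dividend yield, q = 0)
Theta = -7.5964831503 + (-1.7619822432) + (0.0000000000) = -9.358465


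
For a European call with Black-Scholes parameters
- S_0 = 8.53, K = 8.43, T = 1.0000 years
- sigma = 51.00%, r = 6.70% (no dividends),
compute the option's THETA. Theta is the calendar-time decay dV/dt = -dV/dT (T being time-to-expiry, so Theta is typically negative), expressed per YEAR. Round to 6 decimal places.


d1 = 0.4094952735; d2 = -0.1005047265
phi(d1) = 0.3668575246; exp(-qT) = 1.0000000000; exp(-rT) = 0.9351952013
Theta = -S*exp(-qT)*phi(d1)*sigma/(2*sqrt(T)) - r*K*exp(-rT)*N(d2) + q*S*exp(-qT)*N(d1)
N(d1) = 0.6589118827; N(d2) = 0.4599718153; sqrt(T) = 1.0000000000
Term 1 = -8.5300 * 1.0000000000 * 0.3668575246 * 0.5100 / (2 * 1.0000000000) = -0.7979701446
Term 2 = -0.0670 * 8.4300 * 0.9351952013 * 0.4599718153 = -0.2429606094
Term 3 = 0 (no dividend yield, q = 0)
Theta = -0.7979701446 + (-0.2429606094) + (0.0000000000) = -1.040931

Answer: Theta = -1.040931


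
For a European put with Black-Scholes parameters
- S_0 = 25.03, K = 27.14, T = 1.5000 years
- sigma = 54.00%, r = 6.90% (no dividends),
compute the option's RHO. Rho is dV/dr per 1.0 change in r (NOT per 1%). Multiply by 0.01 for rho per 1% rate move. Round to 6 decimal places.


Answer: Rho = -22.633633

Derivation:
d1 = 0.3648022822; d2 = -0.2965599484
phi(d1) = 0.3732604350; exp(-qT) = 1.0000000000; exp(-rT) = 0.9016760227
N(-d2) = 0.6165987538
Rho = -K*T*exp(-rT)*N(-d2) = -27.1400 * 1.5000 * 0.9016760227 * 0.6165987538 = -22.633633


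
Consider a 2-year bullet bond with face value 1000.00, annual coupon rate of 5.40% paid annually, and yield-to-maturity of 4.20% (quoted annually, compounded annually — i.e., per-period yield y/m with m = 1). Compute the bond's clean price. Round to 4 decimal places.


Answer: Price = 1022.5684

Derivation:
Coupon per period c = face * coupon_rate / m = 54.000000
Periods per year m = 1; per-period yield y/m = 0.042000
Number of cashflows N = 2
Cashflows (t years, CF_t, discount factor 1/(1+y/m)^(m*t), PV):
  t = 1.0000: CF_t = 54.000000, DF = 0.959693, PV = 51.823417
  t = 2.0000: CF_t = 1054.000000, DF = 0.921010, PV = 970.745024
Price P = sum_t PV_t = 1022.568440


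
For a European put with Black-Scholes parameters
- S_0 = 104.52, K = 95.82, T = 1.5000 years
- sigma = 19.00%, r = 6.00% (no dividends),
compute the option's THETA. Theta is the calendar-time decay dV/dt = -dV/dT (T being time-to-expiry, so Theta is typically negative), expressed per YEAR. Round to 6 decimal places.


d1 = 0.8765821741; d2 = 0.6438806485
phi(d1) = 0.2716782853; exp(-qT) = 1.0000000000; exp(-rT) = 0.9139311853
Theta = -S*exp(-qT)*phi(d1)*sigma/(2*sqrt(T)) + r*K*exp(-rT)*N(-d2) - q*S*exp(-qT)*N(-d1)
N(-d1) = 0.1903568125; N(-d2) = 0.2598264156; sqrt(T) = 1.2247448714
Term 1 = -104.5200 * 1.0000000000 * 0.2716782853 * 0.1900 / (2 * 1.2247448714) = -2.2025831086
Term 2 = 0.0600 * 95.8200 * 0.9139311853 * 0.2598264156 = 1.3652249471
Term 3 = 0 (no dividend yield, q = 0)
Theta = -2.2025831086 + (1.3652249471) + (0.0000000000) = -0.837358

Answer: Theta = -0.837358


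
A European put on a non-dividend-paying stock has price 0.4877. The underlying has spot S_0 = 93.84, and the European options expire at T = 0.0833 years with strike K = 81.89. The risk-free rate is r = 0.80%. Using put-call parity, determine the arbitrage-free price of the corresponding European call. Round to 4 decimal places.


Put-call parity: C - P = S_0 * exp(-qT) - K * exp(-rT).
S_0 * exp(-qT) = 93.8400 * 1.00000000 = 93.84000000
K * exp(-rT) = 81.8900 * 0.99933382 = 81.83544668
C = P + S*exp(-qT) - K*exp(-rT)
C = 0.4877 + 93.84000000 - 81.83544668 = 12.4923

Answer: Call price = 12.4923


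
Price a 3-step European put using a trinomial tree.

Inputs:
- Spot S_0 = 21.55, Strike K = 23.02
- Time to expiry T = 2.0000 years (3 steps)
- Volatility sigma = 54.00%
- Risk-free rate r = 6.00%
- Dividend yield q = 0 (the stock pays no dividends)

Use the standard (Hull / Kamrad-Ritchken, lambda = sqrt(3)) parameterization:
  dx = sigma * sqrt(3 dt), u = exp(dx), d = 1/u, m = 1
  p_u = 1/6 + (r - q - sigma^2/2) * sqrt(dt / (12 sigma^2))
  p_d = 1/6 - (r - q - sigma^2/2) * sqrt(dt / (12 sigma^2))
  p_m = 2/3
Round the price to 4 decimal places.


dt = T/N = 0.666667; dx = sigma*sqrt(3*dt) = 0.763675
u = exp(dx) = 2.146150; d = 1/u = 0.465951
p_u = 0.129216, p_m = 0.666667, p_d = 0.204117
Discount per step: exp(-r*dt) = 0.960789
Stock lattice S(k, j) with j the centered position index:
  k=0: S(0,+0) = 21.5500
  k=1: S(1,-1) = 10.0412; S(1,+0) = 21.5500; S(1,+1) = 46.2495
  k=2: S(2,-2) = 4.6787; S(2,-1) = 10.0412; S(2,+0) = 21.5500; S(2,+1) = 46.2495; S(2,+2) = 99.2584
  k=3: S(3,-3) = 2.1801; S(3,-2) = 4.6787; S(3,-1) = 10.0412; S(3,+0) = 21.5500; S(3,+1) = 46.2495; S(3,+2) = 99.2584; S(3,+3) = 213.0234
Terminal payoffs V(N, j) = max(K - S_T, 0):
  V(3,-3) = 20.839946; V(3,-2) = 18.341277; V(3,-1) = 12.978761; V(3,+0) = 1.470000; V(3,+1) = 0.000000; V(3,+2) = 0.000000; V(3,+3) = 0.000000
Backward induction: V(k, j) = exp(-r*dt) * [p_u * V(k+1, j+1) + p_m * V(k+1, j) + p_d * V(k+1, j-1)]
  V(2,-2) = exp(-r*dt) * [p_u*12.978761 + p_m*18.341277 + p_d*20.839946] = 17.446374
  V(2,-1) = exp(-r*dt) * [p_u*1.470000 + p_m*12.978761 + p_d*18.341277] = 12.092711
  V(2,+0) = exp(-r*dt) * [p_u*0.000000 + p_m*1.470000 + p_d*12.978761] = 3.486885
  V(2,+1) = exp(-r*dt) * [p_u*0.000000 + p_m*0.000000 + p_d*1.470000] = 0.288287
  V(2,+2) = exp(-r*dt) * [p_u*0.000000 + p_m*0.000000 + p_d*0.000000] = 0.000000
  V(1,-1) = exp(-r*dt) * [p_u*3.486885 + p_m*12.092711 + p_d*17.446374] = 11.600066
  V(1,+0) = exp(-r*dt) * [p_u*0.288287 + p_m*3.486885 + p_d*12.092711] = 4.640777
  V(1,+1) = exp(-r*dt) * [p_u*0.000000 + p_m*0.288287 + p_d*3.486885] = 0.868481
  V(0,+0) = exp(-r*dt) * [p_u*0.868481 + p_m*4.640777 + p_d*11.600066] = 5.355292

Answer: Price = V(0,0) = 5.3553


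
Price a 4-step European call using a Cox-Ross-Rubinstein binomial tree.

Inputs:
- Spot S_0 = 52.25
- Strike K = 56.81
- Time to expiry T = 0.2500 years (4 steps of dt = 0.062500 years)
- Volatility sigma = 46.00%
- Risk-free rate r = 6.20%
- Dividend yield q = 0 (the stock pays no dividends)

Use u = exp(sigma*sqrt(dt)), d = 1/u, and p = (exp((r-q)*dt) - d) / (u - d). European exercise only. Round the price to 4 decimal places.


Answer: Price = V(0,0) = 3.5499

Derivation:
dt = T/N = 0.062500
u = exp(sigma*sqrt(dt)) = 1.121873; d = 1/u = 0.891366
p = (exp((r-q)*dt) - d) / (u - d) = 0.488125
Discount per step: exp(-r*dt) = 0.996132
Stock lattice S(k, i) with i counting down-moves:
  k=0: S(0,0) = 52.2500
  k=1: S(1,0) = 58.6179; S(1,1) = 46.5739
  k=2: S(2,0) = 65.7619; S(2,1) = 52.2500; S(2,2) = 41.5144
  k=3: S(3,0) = 73.7765; S(3,1) = 58.6179; S(3,2) = 46.5739; S(3,3) = 37.0045
  k=4: S(4,0) = 82.7679; S(4,1) = 65.7619; S(4,2) = 52.2500; S(4,3) = 41.5144; S(4,4) = 32.9846
Terminal payoffs V(N, i) = max(S_T - K, 0):
  V(4,0) = 25.957866; V(4,1) = 8.951851; V(4,2) = 0.000000; V(4,3) = 0.000000; V(4,4) = 0.000000
Backward induction: V(k, i) = exp(-r*dt) * [p * V(k+1, i) + (1-p) * V(k+1, i+1)].
  V(3,0) = exp(-r*dt) * [p*25.957866 + (1-p)*8.951851] = 17.186186
  V(3,1) = exp(-r*dt) * [p*8.951851 + (1-p)*0.000000] = 4.352723
  V(3,2) = exp(-r*dt) * [p*0.000000 + (1-p)*0.000000] = 0.000000
  V(3,3) = exp(-r*dt) * [p*0.000000 + (1-p)*0.000000] = 0.000000
  V(2,0) = exp(-r*dt) * [p*17.186186 + (1-p)*4.352723] = 10.575995
  V(2,1) = exp(-r*dt) * [p*4.352723 + (1-p)*0.000000] = 2.116456
  V(2,2) = exp(-r*dt) * [p*0.000000 + (1-p)*0.000000] = 0.000000
  V(1,0) = exp(-r*dt) * [p*10.575995 + (1-p)*2.116456] = 6.221613
  V(1,1) = exp(-r*dt) * [p*2.116456 + (1-p)*0.000000] = 1.029099
  V(0,0) = exp(-r*dt) * [p*6.221613 + (1-p)*1.029099] = 3.549913


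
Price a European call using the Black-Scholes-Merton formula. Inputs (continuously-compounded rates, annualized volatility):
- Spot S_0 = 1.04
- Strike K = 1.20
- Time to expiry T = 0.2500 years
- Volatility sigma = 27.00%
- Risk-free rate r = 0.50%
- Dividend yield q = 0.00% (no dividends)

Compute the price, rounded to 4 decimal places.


Answer: Price = 0.0114

Derivation:
d1 = (ln(S/K) + (r - q + 0.5*sigma^2) * T) / (sigma * sqrt(T)) = -0.98324699
d2 = d1 - sigma * sqrt(T) = -1.11824699
exp(-rT) = 0.99875078; exp(-qT) = 1.00000000
C = S_0 * exp(-qT) * N(d1) - K * exp(-rT) * N(d2)
N(d1) = 0.16274295; N(d2) = 0.13173076
C = 1.0400 * 1.00000000 * 0.16274295 - 1.2000 * 0.99875078 * 0.13173076 = 0.0114


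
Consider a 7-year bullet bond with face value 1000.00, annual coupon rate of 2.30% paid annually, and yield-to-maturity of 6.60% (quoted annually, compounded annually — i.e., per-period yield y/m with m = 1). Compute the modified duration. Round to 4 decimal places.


Coupon per period c = face * coupon_rate / m = 23.000000
Periods per year m = 1; per-period yield y/m = 0.066000
Number of cashflows N = 7
Cashflows (t years, CF_t, discount factor 1/(1+y/m)^(m*t), PV):
  t = 1.0000: CF_t = 23.000000, DF = 0.938086, PV = 21.575985
  t = 2.0000: CF_t = 23.000000, DF = 0.880006, PV = 20.240136
  t = 3.0000: CF_t = 23.000000, DF = 0.825521, PV = 18.986994
  t = 4.0000: CF_t = 23.000000, DF = 0.774410, PV = 17.811439
  t = 5.0000: CF_t = 23.000000, DF = 0.726464, PV = 16.708667
  t = 6.0000: CF_t = 23.000000, DF = 0.681486, PV = 15.674172
  t = 7.0000: CF_t = 1023.000000, DF = 0.639292, PV = 653.996164
Price P = sum_t PV_t = 764.993558
First compute Macaulay numerator sum_t t * PV_t:
  t * PV_t at t = 1.0000: 21.575985
  t * PV_t at t = 2.0000: 40.480272
  t * PV_t at t = 3.0000: 56.960983
  t * PV_t at t = 4.0000: 71.245758
  t * PV_t at t = 5.0000: 83.543337
  t * PV_t at t = 6.0000: 94.045032
  t * PV_t at t = 7.0000: 4577.973147
Macaulay duration D = 4945.824513 / 764.993558 = 6.465185
Modified duration = D / (1 + y/m) = 6.465185 / (1 + 0.066000) = 6.064901

Answer: Modified duration = 6.0649


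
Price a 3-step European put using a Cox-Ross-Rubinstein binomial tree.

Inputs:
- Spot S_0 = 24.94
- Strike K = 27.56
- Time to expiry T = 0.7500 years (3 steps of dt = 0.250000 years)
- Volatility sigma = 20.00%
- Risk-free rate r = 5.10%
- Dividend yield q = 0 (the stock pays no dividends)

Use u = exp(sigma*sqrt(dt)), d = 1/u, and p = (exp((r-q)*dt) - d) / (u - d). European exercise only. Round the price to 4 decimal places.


Answer: Price = V(0,0) = 2.5074

Derivation:
dt = T/N = 0.250000
u = exp(sigma*sqrt(dt)) = 1.105171; d = 1/u = 0.904837
p = (exp((r-q)*dt) - d) / (u - d) = 0.539072
Discount per step: exp(-r*dt) = 0.987331
Stock lattice S(k, i) with i counting down-moves:
  k=0: S(0,0) = 24.9400
  k=1: S(1,0) = 27.5630; S(1,1) = 22.5666
  k=2: S(2,0) = 30.4618; S(2,1) = 24.9400; S(2,2) = 20.4191
  k=3: S(3,0) = 33.6655; S(3,1) = 27.5630; S(3,2) = 22.5666; S(3,3) = 18.4760
Terminal payoffs V(N, i) = max(K - S_T, 0):
  V(3,0) = 0.000000; V(3,1) = 0.000000; V(3,2) = 4.993355; V(3,3) = 9.083994
Backward induction: V(k, i) = exp(-r*dt) * [p * V(k+1, i) + (1-p) * V(k+1, i+1)].
  V(2,0) = exp(-r*dt) * [p*0.000000 + (1-p)*0.000000] = 0.000000
  V(2,1) = exp(-r*dt) * [p*0.000000 + (1-p)*4.993355] = 2.272417
  V(2,2) = exp(-r*dt) * [p*4.993355 + (1-p)*9.083994] = 6.791696
  V(1,0) = exp(-r*dt) * [p*0.000000 + (1-p)*2.272417] = 1.034151
  V(1,1) = exp(-r*dt) * [p*2.272417 + (1-p)*6.791696] = 4.300299
  V(0,0) = exp(-r*dt) * [p*1.034151 + (1-p)*4.300299] = 2.507435


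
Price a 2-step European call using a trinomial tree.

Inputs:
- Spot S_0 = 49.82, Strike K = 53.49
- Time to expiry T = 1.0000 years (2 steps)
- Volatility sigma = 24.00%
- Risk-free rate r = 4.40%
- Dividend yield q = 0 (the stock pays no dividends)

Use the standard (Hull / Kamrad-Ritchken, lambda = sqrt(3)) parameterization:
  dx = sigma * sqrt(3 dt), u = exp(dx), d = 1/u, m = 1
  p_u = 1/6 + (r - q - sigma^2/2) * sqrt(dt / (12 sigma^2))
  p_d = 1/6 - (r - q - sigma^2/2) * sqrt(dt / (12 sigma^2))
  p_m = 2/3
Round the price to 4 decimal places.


dt = T/N = 0.500000; dx = sigma*sqrt(3*dt) = 0.293939
u = exp(dx) = 1.341702; d = 1/u = 0.745322
p_u = 0.179595, p_m = 0.666667, p_d = 0.153739
Discount per step: exp(-r*dt) = 0.978240
Stock lattice S(k, j) with j the centered position index:
  k=0: S(0,+0) = 49.8200
  k=1: S(1,-1) = 37.1319; S(1,+0) = 49.8200; S(1,+1) = 66.8436
  k=2: S(2,-2) = 27.6753; S(2,-1) = 37.1319; S(2,+0) = 49.8200; S(2,+1) = 66.8436; S(2,+2) = 89.6841
Terminal payoffs V(N, j) = max(S_T - K, 0):
  V(2,-2) = 0.000000; V(2,-1) = 0.000000; V(2,+0) = 0.000000; V(2,+1) = 13.353581; V(2,+2) = 36.194150
Backward induction: V(k, j) = exp(-r*dt) * [p_u * V(k+1, j+1) + p_m * V(k+1, j) + p_d * V(k+1, j-1)]
  V(1,-1) = exp(-r*dt) * [p_u*0.000000 + p_m*0.000000 + p_d*0.000000] = 0.000000
  V(1,+0) = exp(-r*dt) * [p_u*13.353581 + p_m*0.000000 + p_d*0.000000] = 2.346045
  V(1,+1) = exp(-r*dt) * [p_u*36.194150 + p_m*13.353581 + p_d*0.000000] = 15.067500
  V(0,+0) = exp(-r*dt) * [p_u*15.067500 + p_m*2.346045 + p_d*0.000000] = 4.177155

Answer: Price = V(0,0) = 4.1772


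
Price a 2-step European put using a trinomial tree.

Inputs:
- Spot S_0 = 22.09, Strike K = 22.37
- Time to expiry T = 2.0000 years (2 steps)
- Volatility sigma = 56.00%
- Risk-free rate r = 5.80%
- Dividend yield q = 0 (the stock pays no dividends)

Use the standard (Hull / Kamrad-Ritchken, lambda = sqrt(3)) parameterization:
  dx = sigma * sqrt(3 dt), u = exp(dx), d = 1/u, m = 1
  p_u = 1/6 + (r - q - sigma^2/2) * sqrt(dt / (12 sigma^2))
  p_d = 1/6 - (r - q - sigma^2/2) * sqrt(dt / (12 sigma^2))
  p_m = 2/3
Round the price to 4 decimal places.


dt = T/N = 1.000000; dx = sigma*sqrt(3*dt) = 0.969948
u = exp(dx) = 2.637808; d = 1/u = 0.379103
p_u = 0.115736, p_m = 0.666667, p_d = 0.217597
Discount per step: exp(-r*dt) = 0.943650
Stock lattice S(k, j) with j the centered position index:
  k=0: S(0,+0) = 22.0900
  k=1: S(1,-1) = 8.3744; S(1,+0) = 22.0900; S(1,+1) = 58.2692
  k=2: S(2,-2) = 3.1747; S(2,-1) = 8.3744; S(2,+0) = 22.0900; S(2,+1) = 58.2692; S(2,+2) = 153.7030
Terminal payoffs V(N, j) = max(K - S_T, 0):
  V(2,-2) = 19.195252; V(2,-1) = 13.995624; V(2,+0) = 0.280000; V(2,+1) = 0.000000; V(2,+2) = 0.000000
Backward induction: V(k, j) = exp(-r*dt) * [p_u * V(k+1, j+1) + p_m * V(k+1, j) + p_d * V(k+1, j-1)]
  V(1,-1) = exp(-r*dt) * [p_u*0.280000 + p_m*13.995624 + p_d*19.195252] = 12.776695
  V(1,+0) = exp(-r*dt) * [p_u*0.000000 + p_m*0.280000 + p_d*13.995624] = 3.049948
  V(1,+1) = exp(-r*dt) * [p_u*0.000000 + p_m*0.000000 + p_d*0.280000] = 0.057494
  V(0,+0) = exp(-r*dt) * [p_u*0.057494 + p_m*3.049948 + p_d*12.776695] = 4.548511

Answer: Price = V(0,0) = 4.5485


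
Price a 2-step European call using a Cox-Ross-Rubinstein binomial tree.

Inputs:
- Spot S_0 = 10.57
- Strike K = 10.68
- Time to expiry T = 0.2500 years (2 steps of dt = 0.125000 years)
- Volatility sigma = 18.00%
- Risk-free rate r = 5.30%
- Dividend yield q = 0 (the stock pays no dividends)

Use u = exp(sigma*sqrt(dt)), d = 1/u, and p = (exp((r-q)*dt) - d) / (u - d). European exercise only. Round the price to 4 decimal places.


dt = T/N = 0.125000
u = exp(sigma*sqrt(dt)) = 1.065708; d = 1/u = 0.938343
p = (exp((r-q)*dt) - d) / (u - d) = 0.536284
Discount per step: exp(-r*dt) = 0.993397
Stock lattice S(k, i) with i counting down-moves:
  k=0: S(0,0) = 10.5700
  k=1: S(1,0) = 11.2645; S(1,1) = 9.9183
  k=2: S(2,0) = 12.0047; S(2,1) = 10.5700; S(2,2) = 9.3068
Terminal payoffs V(N, i) = max(S_T - K, 0):
  V(2,0) = 1.324709; V(2,1) = 0.000000; V(2,2) = 0.000000
Backward induction: V(k, i) = exp(-r*dt) * [p * V(k+1, i) + (1-p) * V(k+1, i+1)].
  V(1,0) = exp(-r*dt) * [p*1.324709 + (1-p)*0.000000] = 0.705729
  V(1,1) = exp(-r*dt) * [p*0.000000 + (1-p)*0.000000] = 0.000000
  V(0,0) = exp(-r*dt) * [p*0.705729 + (1-p)*0.000000] = 0.375972

Answer: Price = V(0,0) = 0.3760


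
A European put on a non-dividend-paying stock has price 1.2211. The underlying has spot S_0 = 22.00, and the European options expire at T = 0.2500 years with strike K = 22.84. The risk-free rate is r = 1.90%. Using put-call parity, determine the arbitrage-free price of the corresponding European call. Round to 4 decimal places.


Answer: Call price = 0.4893

Derivation:
Put-call parity: C - P = S_0 * exp(-qT) - K * exp(-rT).
S_0 * exp(-qT) = 22.0000 * 1.00000000 = 22.00000000
K * exp(-rT) = 22.8400 * 0.99526126 = 22.73176726
C = P + S*exp(-qT) - K*exp(-rT)
C = 1.2211 + 22.00000000 - 22.73176726 = 0.4893


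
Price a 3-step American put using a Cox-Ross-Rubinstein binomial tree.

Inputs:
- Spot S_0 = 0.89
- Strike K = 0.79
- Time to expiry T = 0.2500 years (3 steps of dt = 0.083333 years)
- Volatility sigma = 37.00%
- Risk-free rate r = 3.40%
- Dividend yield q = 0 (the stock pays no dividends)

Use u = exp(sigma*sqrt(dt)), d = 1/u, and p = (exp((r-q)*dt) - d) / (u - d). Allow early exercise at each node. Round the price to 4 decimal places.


dt = T/N = 0.083333
u = exp(sigma*sqrt(dt)) = 1.112723; d = 1/u = 0.898697
p = (exp((r-q)*dt) - d) / (u - d) = 0.486580
Discount per step: exp(-r*dt) = 0.997171
Stock lattice S(k, i) with i counting down-moves:
  k=0: S(0,0) = 0.8900
  k=1: S(1,0) = 0.9903; S(1,1) = 0.7998
  k=2: S(2,0) = 1.1020; S(2,1) = 0.8900; S(2,2) = 0.7188
  k=3: S(3,0) = 1.2262; S(3,1) = 0.9903; S(3,2) = 0.7998; S(3,3) = 0.6460
Terminal payoffs V(N, i) = max(K - S_T, 0):
  V(3,0) = 0.000000; V(3,1) = 0.000000; V(3,2) = 0.000000; V(3,3) = 0.144005
Backward induction: V(k, i) = exp(-r*dt) * [p * V(k+1, i) + (1-p) * V(k+1, i+1)]; then take max(V_cont, immediate exercise) for American.
  V(2,0) = exp(-r*dt) * [p*0.000000 + (1-p)*0.000000] = 0.000000; exercise = 0.000000; V(2,0) = max -> 0.000000
  V(2,1) = exp(-r*dt) * [p*0.000000 + (1-p)*0.000000] = 0.000000; exercise = 0.000000; V(2,1) = max -> 0.000000
  V(2,2) = exp(-r*dt) * [p*0.000000 + (1-p)*0.144005] = 0.073726; exercise = 0.071187; V(2,2) = max -> 0.073726
  V(1,0) = exp(-r*dt) * [p*0.000000 + (1-p)*0.000000] = 0.000000; exercise = 0.000000; V(1,0) = max -> 0.000000
  V(1,1) = exp(-r*dt) * [p*0.000000 + (1-p)*0.073726] = 0.037745; exercise = 0.000000; V(1,1) = max -> 0.037745
  V(0,0) = exp(-r*dt) * [p*0.000000 + (1-p)*0.037745] = 0.019324; exercise = 0.000000; V(0,0) = max -> 0.019324

Answer: Price = V(0,0) = 0.0193


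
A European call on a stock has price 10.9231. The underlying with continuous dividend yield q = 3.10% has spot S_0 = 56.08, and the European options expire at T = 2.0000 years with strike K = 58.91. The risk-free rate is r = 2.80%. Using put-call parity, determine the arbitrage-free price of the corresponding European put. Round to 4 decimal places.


Put-call parity: C - P = S_0 * exp(-qT) - K * exp(-rT).
S_0 * exp(-qT) = 56.0800 * 0.93988289 = 52.70863229
K * exp(-rT) = 58.9100 * 0.94553914 = 55.70171050
P = C - S*exp(-qT) + K*exp(-rT)
P = 10.9231 - 52.70863229 + 55.70171050 = 13.9162

Answer: Put price = 13.9162


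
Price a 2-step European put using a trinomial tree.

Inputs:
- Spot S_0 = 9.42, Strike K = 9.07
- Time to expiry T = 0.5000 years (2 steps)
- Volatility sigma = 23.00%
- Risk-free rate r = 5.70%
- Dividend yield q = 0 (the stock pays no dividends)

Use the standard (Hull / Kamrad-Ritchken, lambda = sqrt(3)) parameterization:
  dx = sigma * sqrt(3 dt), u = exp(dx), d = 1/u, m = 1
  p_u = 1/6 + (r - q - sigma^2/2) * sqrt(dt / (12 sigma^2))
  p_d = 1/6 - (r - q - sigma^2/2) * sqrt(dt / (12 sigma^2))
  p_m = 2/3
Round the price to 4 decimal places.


Answer: Price = V(0,0) = 0.3163

Derivation:
dt = T/N = 0.250000; dx = sigma*sqrt(3*dt) = 0.199186
u = exp(dx) = 1.220409; d = 1/u = 0.819398
p_u = 0.185838, p_m = 0.666667, p_d = 0.147495
Discount per step: exp(-r*dt) = 0.985851
Stock lattice S(k, j) with j the centered position index:
  k=0: S(0,+0) = 9.4200
  k=1: S(1,-1) = 7.7187; S(1,+0) = 9.4200; S(1,+1) = 11.4963
  k=2: S(2,-2) = 6.3247; S(2,-1) = 7.7187; S(2,+0) = 9.4200; S(2,+1) = 11.4963; S(2,+2) = 14.0301
Terminal payoffs V(N, j) = max(K - S_T, 0):
  V(2,-2) = 2.745295; V(2,-1) = 1.351275; V(2,+0) = 0.000000; V(2,+1) = 0.000000; V(2,+2) = 0.000000
Backward induction: V(k, j) = exp(-r*dt) * [p_u * V(k+1, j+1) + p_m * V(k+1, j) + p_d * V(k+1, j-1)]
  V(1,-1) = exp(-r*dt) * [p_u*0.000000 + p_m*1.351275 + p_d*2.745295] = 1.287291
  V(1,+0) = exp(-r*dt) * [p_u*0.000000 + p_m*0.000000 + p_d*1.351275] = 0.196486
  V(1,+1) = exp(-r*dt) * [p_u*0.000000 + p_m*0.000000 + p_d*0.000000] = 0.000000
  V(0,+0) = exp(-r*dt) * [p_u*0.000000 + p_m*0.196486 + p_d*1.287291] = 0.316320
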